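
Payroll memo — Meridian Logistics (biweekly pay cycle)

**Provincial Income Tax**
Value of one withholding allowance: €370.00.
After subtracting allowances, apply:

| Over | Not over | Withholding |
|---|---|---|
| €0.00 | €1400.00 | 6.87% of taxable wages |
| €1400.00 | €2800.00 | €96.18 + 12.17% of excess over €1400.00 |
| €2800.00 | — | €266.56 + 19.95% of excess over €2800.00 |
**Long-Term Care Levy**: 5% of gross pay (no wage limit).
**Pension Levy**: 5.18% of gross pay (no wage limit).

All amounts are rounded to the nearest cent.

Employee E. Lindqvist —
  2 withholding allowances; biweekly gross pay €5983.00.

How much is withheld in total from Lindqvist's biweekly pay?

Provincial Income Tax: taxable = €5983.00 − 2×€370.00 = €5243.00
  €266.56 + 19.95% × (€5243.00 − €2800.00) = €266.56 + 19.95% × €2443.00 = €753.94
Long-Term Care Levy: 5% × €5983.00 = €299.15
Pension Levy: 5.18% × €5983.00 = €309.92
Total: €753.94 + €299.15 + €309.92 = €1363.01

€1363.01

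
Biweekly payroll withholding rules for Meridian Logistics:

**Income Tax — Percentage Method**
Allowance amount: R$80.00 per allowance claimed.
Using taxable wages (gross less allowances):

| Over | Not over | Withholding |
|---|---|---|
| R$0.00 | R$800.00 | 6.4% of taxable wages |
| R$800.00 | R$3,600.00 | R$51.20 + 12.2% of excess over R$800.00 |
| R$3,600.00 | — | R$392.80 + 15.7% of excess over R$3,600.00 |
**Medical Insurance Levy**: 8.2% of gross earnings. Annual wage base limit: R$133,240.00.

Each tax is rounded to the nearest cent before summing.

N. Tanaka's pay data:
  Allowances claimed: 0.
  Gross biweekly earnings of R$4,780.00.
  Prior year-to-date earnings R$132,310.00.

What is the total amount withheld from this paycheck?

Income Tax: taxable = R$4,780.00
  R$392.80 + 15.7% × (R$4,780.00 − R$3,600.00) = R$392.80 + 15.7% × R$1,180.00 = R$578.06
Medical Insurance Levy: cap R$133,240.00 − YTD R$132,310.00 = R$930.00 subject; 8.2% × R$930.00 = R$76.26
Total: R$578.06 + R$76.26 = R$654.32

R$654.32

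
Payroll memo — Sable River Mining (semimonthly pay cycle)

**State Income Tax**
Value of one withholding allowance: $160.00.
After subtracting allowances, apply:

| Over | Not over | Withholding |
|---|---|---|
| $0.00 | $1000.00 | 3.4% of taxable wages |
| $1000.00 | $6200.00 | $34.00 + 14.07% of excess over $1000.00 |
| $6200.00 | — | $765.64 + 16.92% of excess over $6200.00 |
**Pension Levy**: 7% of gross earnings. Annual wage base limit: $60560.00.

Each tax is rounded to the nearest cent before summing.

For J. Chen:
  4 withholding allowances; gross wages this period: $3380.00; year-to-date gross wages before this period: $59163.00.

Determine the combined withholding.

State Income Tax: taxable = $3380.00 − 4×$160.00 = $2740.00
  $34.00 + 14.07% × ($2740.00 − $1000.00) = $34.00 + 14.07% × $1740.00 = $278.82
Pension Levy: cap $60560.00 − YTD $59163.00 = $1397.00 subject; 7% × $1397.00 = $97.79
Total: $278.82 + $97.79 = $376.61

$376.61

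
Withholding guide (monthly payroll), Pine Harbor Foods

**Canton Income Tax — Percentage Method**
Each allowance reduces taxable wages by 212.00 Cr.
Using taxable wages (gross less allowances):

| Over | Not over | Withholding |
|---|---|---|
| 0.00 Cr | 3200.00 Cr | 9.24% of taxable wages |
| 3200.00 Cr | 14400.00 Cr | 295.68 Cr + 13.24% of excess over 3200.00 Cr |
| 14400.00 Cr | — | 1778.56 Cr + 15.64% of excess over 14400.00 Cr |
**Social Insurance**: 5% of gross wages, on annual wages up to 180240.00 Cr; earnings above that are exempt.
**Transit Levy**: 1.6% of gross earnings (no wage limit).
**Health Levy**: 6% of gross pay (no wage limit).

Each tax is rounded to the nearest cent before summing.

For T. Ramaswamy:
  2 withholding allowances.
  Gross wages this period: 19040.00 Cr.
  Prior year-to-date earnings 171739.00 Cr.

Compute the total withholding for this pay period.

Canton Income Tax: taxable = 19040.00 Cr − 2×212.00 Cr = 18616.00 Cr
  1778.56 Cr + 15.64% × (18616.00 Cr − 14400.00 Cr) = 1778.56 Cr + 15.64% × 4216.00 Cr = 2437.94 Cr
Social Insurance: cap 180240.00 Cr − YTD 171739.00 Cr = 8501.00 Cr subject; 5% × 8501.00 Cr = 425.05 Cr
Transit Levy: 1.6% × 19040.00 Cr = 304.64 Cr
Health Levy: 6% × 19040.00 Cr = 1142.40 Cr
Total: 2437.94 Cr + 425.05 Cr + 304.64 Cr + 1142.40 Cr = 4310.03 Cr

4310.03 Cr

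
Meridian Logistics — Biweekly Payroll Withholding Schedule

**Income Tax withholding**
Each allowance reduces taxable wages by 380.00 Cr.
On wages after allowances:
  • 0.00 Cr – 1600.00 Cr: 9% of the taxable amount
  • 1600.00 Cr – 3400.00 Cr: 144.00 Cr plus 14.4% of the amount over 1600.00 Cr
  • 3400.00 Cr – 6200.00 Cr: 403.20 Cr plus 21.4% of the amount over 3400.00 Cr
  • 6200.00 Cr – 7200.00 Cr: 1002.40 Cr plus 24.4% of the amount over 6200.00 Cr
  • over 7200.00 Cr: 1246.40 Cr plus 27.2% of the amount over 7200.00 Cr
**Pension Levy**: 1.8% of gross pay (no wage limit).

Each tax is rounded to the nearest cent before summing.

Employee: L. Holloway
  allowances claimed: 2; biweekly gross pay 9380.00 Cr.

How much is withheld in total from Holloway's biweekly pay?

Income Tax: taxable = 9380.00 Cr − 2×380.00 Cr = 8620.00 Cr
  1246.40 Cr + 27.2% × (8620.00 Cr − 7200.00 Cr) = 1246.40 Cr + 27.2% × 1420.00 Cr = 1632.64 Cr
Pension Levy: 1.8% × 9380.00 Cr = 168.84 Cr
Total: 1632.64 Cr + 168.84 Cr = 1801.48 Cr

1801.48 Cr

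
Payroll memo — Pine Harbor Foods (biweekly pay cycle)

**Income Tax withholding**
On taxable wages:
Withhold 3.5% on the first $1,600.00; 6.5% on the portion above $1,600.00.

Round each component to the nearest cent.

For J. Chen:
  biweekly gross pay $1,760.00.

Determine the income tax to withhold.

$66.40

Income Tax: taxable = $1,760.00
  $56.00 + 6.5% × ($1,760.00 − $1,600.00) = $56.00 + 6.5% × $160.00 = $66.40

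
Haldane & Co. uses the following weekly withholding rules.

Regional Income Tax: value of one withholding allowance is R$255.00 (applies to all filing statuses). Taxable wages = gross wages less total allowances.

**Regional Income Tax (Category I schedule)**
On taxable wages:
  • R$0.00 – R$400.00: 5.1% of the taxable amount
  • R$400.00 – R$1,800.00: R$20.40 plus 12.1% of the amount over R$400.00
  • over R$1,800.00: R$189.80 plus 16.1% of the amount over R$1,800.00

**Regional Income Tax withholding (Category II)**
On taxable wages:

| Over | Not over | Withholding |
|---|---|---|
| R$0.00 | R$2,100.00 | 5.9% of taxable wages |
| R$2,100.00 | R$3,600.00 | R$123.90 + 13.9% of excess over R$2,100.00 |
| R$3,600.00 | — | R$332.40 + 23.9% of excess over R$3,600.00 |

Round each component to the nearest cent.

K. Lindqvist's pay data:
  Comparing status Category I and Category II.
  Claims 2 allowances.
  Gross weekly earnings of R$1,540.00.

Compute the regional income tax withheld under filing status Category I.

Regional Income Tax (Category I): taxable = R$1,540.00 − 2×R$255.00 = R$1,030.00
  R$20.40 + 12.1% × (R$1,030.00 − R$400.00) = R$20.40 + 12.1% × R$630.00 = R$96.63

R$96.63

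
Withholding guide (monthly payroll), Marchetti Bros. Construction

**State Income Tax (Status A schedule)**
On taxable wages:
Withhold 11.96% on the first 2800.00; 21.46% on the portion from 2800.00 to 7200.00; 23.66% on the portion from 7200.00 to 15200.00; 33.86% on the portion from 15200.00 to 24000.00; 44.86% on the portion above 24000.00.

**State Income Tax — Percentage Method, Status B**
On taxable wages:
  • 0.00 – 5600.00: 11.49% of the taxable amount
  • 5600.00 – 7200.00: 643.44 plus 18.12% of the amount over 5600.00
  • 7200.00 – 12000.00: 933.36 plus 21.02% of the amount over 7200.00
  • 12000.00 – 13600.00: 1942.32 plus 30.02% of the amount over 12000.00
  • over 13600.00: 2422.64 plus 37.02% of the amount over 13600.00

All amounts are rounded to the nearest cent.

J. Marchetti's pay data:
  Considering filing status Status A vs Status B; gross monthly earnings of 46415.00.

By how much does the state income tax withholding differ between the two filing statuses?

1636.22

State Income Tax (Status A): taxable = 46415.00
  6151.60 + 44.86% × (46415.00 − 24000.00) = 6151.60 + 44.86% × 22415.00 = 16206.97
State Income Tax (Status B): taxable = 46415.00
  2422.64 + 37.02% × (46415.00 − 13600.00) = 2422.64 + 37.02% × 32815.00 = 14570.75
Difference: |16206.97 − 14570.75| = 1636.22 (higher under Status A)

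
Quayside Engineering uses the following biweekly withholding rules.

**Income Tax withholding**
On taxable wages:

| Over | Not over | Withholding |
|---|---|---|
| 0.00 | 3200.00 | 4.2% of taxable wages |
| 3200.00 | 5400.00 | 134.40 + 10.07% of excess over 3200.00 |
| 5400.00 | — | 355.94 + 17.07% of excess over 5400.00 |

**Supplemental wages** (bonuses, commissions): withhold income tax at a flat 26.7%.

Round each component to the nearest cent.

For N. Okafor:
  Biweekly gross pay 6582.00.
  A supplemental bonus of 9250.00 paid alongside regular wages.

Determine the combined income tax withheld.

3027.46

Income Tax: taxable = 6582.00
  355.94 + 17.07% × (6582.00 − 5400.00) = 355.94 + 17.07% × 1182.00 = 557.71
Supplemental (26.7% flat on bonus): 26.7% × 9250.00 = 2469.75
Total income tax: 557.71 + 2469.75 = 3027.46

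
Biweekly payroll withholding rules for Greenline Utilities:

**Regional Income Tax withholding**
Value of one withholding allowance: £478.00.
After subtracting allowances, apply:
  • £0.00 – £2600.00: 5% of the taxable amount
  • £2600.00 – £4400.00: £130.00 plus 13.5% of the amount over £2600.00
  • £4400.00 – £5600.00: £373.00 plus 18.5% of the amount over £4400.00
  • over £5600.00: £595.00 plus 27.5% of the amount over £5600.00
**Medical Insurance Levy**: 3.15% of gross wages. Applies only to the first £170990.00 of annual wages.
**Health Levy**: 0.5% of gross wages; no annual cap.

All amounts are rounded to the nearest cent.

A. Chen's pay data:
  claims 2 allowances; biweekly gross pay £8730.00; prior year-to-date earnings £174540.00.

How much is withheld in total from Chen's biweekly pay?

Regional Income Tax: taxable = £8730.00 − 2×£478.00 = £7774.00
  £595.00 + 27.5% × (£7774.00 − £5600.00) = £595.00 + 27.5% × £2174.00 = £1192.85
Medical Insurance Levy: YTD £174540.00 ≥ cap £170990.00 → £0.00
Health Levy: 0.5% × £8730.00 = £43.65
Total: £1192.85 + £0.00 + £43.65 = £1236.50

£1236.50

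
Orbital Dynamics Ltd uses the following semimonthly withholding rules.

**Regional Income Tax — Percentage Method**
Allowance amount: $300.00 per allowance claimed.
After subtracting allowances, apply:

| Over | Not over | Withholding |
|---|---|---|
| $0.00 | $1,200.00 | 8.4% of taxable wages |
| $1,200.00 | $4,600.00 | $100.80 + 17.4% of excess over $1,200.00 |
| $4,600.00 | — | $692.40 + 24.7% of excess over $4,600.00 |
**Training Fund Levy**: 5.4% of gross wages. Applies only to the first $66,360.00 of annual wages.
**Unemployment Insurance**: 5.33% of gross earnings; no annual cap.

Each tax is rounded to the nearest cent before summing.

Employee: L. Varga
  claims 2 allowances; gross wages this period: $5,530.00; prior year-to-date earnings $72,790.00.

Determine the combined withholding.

Regional Income Tax: taxable = $5,530.00 − 2×$300.00 = $4,930.00
  $692.40 + 24.7% × ($4,930.00 − $4,600.00) = $692.40 + 24.7% × $330.00 = $773.91
Training Fund Levy: YTD $72,790.00 ≥ cap $66,360.00 → $0.00
Unemployment Insurance: 5.33% × $5,530.00 = $294.75
Total: $773.91 + $0.00 + $294.75 = $1,068.66

$1,068.66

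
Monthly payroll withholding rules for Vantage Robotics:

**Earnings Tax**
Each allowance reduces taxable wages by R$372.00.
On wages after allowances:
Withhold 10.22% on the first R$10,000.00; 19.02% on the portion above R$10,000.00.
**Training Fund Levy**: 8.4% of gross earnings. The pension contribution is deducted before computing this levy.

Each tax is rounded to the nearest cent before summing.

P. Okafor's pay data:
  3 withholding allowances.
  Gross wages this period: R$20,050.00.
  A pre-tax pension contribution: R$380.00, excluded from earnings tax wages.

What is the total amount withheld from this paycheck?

Earnings Tax: taxable = R$20,050.00 − R$380.00 − 3×R$372.00 = R$18,554.00
  R$1,022.00 + 19.02% × (R$18,554.00 − R$10,000.00) = R$1,022.00 + 19.02% × R$8,554.00 = R$2,648.97
Training Fund Levy: 8.4% × R$19,670.00 = R$1,652.28
Total: R$2,648.97 + R$1,652.28 = R$4,301.25

R$4,301.25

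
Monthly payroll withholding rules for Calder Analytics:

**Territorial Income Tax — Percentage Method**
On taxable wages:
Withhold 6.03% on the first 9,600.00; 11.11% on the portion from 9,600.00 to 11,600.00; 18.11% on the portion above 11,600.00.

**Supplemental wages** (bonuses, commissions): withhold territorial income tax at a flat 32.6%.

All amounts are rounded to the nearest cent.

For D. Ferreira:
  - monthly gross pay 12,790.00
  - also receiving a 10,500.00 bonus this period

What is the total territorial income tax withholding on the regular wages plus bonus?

4,439.59

Territorial Income Tax: taxable = 12,790.00
  801.08 + 18.11% × (12,790.00 − 11,600.00) = 801.08 + 18.11% × 1,190.00 = 1,016.59
Supplemental (32.6% flat on bonus): 32.6% × 10,500.00 = 3,423.00
Total territorial income tax: 1,016.59 + 3,423.00 = 4,439.59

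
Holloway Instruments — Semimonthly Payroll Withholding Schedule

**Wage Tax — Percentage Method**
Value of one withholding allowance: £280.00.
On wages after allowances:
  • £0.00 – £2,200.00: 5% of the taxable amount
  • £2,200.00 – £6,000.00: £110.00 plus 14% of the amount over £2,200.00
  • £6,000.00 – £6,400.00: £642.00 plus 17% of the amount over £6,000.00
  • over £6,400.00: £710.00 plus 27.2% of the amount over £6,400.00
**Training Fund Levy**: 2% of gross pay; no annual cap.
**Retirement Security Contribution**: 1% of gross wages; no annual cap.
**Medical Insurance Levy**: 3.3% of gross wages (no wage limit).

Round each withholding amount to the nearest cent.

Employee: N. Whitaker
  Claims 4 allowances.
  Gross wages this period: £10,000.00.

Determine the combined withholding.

Wage Tax: taxable = £10,000.00 − 4×£280.00 = £8,880.00
  £710.00 + 27.2% × (£8,880.00 − £6,400.00) = £710.00 + 27.2% × £2,480.00 = £1,384.56
Training Fund Levy: 2% × £10,000.00 = £200.00
Retirement Security Contribution: 1% × £10,000.00 = £100.00
Medical Insurance Levy: 3.3% × £10,000.00 = £330.00
Total: £1,384.56 + £200.00 + £100.00 + £330.00 = £2,014.56

£2,014.56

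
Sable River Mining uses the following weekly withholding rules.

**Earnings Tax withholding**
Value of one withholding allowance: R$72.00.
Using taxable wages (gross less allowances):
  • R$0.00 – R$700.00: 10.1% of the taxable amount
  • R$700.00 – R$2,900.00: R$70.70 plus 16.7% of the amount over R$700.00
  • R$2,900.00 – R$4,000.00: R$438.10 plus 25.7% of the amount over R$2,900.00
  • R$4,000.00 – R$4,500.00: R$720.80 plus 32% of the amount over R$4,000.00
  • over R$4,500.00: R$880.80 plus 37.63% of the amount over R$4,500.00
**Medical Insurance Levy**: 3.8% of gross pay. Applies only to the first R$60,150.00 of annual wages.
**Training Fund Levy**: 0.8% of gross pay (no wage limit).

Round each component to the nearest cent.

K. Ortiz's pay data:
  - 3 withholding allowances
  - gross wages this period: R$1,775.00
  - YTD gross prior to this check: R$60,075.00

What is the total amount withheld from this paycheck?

Earnings Tax: taxable = R$1,775.00 − 3×R$72.00 = R$1,559.00
  R$70.70 + 16.7% × (R$1,559.00 − R$700.00) = R$70.70 + 16.7% × R$859.00 = R$214.15
Medical Insurance Levy: cap R$60,150.00 − YTD R$60,075.00 = R$75.00 subject; 3.8% × R$75.00 = R$2.85
Training Fund Levy: 0.8% × R$1,775.00 = R$14.20
Total: R$214.15 + R$2.85 + R$14.20 = R$231.20

R$231.20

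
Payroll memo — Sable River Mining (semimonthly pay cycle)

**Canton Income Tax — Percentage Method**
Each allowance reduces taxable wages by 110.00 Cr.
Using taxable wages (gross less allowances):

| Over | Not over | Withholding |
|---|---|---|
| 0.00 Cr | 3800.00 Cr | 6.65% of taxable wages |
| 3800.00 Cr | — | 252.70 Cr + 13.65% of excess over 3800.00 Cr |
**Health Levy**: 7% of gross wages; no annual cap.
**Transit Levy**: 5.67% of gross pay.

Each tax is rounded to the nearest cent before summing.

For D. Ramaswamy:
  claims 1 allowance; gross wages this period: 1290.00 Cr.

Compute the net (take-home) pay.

Canton Income Tax: taxable = 1290.00 Cr − 1×110.00 Cr = 1180.00 Cr
  6.65% × 1180.00 Cr = 78.47 Cr
Health Levy: 7% × 1290.00 Cr = 90.30 Cr
Transit Levy: 5.67% × 1290.00 Cr = 73.14 Cr
Total withheld: 78.47 Cr + 90.30 Cr + 73.14 Cr = 241.91 Cr
Net pay: 1290.00 Cr − 241.91 Cr = 1048.09 Cr

1048.09 Cr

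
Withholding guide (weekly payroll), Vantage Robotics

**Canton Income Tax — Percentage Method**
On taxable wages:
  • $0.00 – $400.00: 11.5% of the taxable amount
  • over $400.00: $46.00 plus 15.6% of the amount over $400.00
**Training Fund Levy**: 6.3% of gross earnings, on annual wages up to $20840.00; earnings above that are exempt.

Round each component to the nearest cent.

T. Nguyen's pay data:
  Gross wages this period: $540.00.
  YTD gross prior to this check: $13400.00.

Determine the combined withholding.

Canton Income Tax: taxable = $540.00
  $46.00 + 15.6% × ($540.00 − $400.00) = $46.00 + 15.6% × $140.00 = $67.84
Training Fund Levy: 6.3% × $540.00 = $34.02
Total: $67.84 + $34.02 = $101.86

$101.86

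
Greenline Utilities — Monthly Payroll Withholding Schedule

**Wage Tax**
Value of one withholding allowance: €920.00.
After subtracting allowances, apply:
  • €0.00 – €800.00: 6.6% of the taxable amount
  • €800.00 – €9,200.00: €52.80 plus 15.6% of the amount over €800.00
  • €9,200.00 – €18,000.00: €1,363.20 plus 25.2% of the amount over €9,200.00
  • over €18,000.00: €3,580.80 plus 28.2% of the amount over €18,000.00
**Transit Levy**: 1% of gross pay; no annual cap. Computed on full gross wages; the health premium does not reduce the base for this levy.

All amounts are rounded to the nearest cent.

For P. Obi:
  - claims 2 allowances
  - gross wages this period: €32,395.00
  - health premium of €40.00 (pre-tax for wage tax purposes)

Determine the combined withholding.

€7,433.98

Wage Tax: taxable = €32,395.00 − €40.00 − 2×€920.00 = €30,515.00
  €3,580.80 + 28.2% × (€30,515.00 − €18,000.00) = €3,580.80 + 28.2% × €12,515.00 = €7,110.03
Transit Levy: 1% × €32,395.00 = €323.95
Total: €7,110.03 + €323.95 = €7,433.98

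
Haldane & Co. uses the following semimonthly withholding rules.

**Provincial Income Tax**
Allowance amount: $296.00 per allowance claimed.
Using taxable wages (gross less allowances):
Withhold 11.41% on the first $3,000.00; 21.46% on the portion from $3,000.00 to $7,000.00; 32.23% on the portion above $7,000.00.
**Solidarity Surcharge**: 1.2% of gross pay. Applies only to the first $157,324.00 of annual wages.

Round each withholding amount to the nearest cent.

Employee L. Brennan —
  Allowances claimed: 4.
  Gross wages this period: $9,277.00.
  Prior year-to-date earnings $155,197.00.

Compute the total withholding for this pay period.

$1,578.49

Provincial Income Tax: taxable = $9,277.00 − 4×$296.00 = $8,093.00
  $1,200.70 + 32.23% × ($8,093.00 − $7,000.00) = $1,200.70 + 32.23% × $1,093.00 = $1,552.97
Solidarity Surcharge: cap $157,324.00 − YTD $155,197.00 = $2,127.00 subject; 1.2% × $2,127.00 = $25.52
Total: $1,552.97 + $25.52 = $1,578.49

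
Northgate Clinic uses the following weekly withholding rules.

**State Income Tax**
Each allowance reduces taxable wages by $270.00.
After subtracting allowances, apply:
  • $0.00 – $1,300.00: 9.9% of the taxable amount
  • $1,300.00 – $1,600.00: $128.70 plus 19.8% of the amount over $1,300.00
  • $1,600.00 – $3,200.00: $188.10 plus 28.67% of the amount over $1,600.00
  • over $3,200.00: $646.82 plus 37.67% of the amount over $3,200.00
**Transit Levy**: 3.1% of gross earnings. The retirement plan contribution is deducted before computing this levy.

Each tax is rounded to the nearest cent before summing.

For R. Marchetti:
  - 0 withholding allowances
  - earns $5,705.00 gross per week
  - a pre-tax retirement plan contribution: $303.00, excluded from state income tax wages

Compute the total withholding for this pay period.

State Income Tax: taxable = $5,705.00 − $303.00 = $5,402.00
  $646.82 + 37.67% × ($5,402.00 − $3,200.00) = $646.82 + 37.67% × $2,202.00 = $1,476.31
Transit Levy: 3.1% × $5,402.00 = $167.46
Total: $1,476.31 + $167.46 = $1,643.77

$1,643.77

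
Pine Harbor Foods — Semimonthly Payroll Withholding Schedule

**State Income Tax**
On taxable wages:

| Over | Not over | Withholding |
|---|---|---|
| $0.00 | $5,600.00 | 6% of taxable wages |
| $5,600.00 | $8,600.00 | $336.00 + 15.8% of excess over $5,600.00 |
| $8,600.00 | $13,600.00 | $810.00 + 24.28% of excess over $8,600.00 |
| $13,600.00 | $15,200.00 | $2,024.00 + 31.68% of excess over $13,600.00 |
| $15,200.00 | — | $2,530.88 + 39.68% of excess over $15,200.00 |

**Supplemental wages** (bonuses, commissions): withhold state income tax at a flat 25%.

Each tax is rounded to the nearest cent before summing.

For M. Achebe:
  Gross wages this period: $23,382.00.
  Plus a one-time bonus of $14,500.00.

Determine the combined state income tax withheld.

$9,402.50

State Income Tax: taxable = $23,382.00
  $2,530.88 + 39.68% × ($23,382.00 − $15,200.00) = $2,530.88 + 39.68% × $8,182.00 = $5,777.50
Supplemental (25% flat on bonus): 25% × $14,500.00 = $3,625.00
Total state income tax: $5,777.50 + $3,625.00 = $9,402.50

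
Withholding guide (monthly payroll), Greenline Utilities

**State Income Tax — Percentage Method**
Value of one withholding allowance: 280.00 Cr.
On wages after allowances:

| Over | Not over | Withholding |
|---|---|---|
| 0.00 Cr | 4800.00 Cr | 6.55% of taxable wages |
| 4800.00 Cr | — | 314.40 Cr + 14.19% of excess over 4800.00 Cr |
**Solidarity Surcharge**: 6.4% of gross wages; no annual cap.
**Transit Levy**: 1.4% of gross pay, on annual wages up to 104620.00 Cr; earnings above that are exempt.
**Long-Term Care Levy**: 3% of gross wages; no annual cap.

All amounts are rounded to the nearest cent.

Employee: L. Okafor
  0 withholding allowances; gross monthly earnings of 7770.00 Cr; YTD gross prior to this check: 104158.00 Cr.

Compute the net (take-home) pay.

6297.31 Cr

State Income Tax: taxable = 7770.00 Cr
  314.40 Cr + 14.19% × (7770.00 Cr − 4800.00 Cr) = 314.40 Cr + 14.19% × 2970.00 Cr = 735.84 Cr
Solidarity Surcharge: 6.4% × 7770.00 Cr = 497.28 Cr
Transit Levy: cap 104620.00 Cr − YTD 104158.00 Cr = 462.00 Cr subject; 1.4% × 462.00 Cr = 6.47 Cr
Long-Term Care Levy: 3% × 7770.00 Cr = 233.10 Cr
Total withheld: 735.84 Cr + 497.28 Cr + 6.47 Cr + 233.10 Cr = 1472.69 Cr
Net pay: 7770.00 Cr − 1472.69 Cr = 6297.31 Cr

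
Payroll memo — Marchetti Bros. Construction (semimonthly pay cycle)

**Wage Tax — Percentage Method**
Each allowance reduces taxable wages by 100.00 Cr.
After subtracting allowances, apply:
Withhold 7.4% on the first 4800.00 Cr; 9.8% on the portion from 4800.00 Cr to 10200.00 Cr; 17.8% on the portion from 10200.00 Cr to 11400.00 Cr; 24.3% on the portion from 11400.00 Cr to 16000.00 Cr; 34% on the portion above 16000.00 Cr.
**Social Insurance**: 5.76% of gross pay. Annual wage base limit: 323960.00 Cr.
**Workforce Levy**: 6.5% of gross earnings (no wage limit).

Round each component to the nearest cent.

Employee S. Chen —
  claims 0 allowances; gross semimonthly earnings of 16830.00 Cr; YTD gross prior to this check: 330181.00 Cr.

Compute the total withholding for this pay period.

Wage Tax: taxable = 16830.00 Cr
  2215.80 Cr + 34% × (16830.00 Cr − 16000.00 Cr) = 2215.80 Cr + 34% × 830.00 Cr = 2498.00 Cr
Social Insurance: YTD 330181.00 Cr ≥ cap 323960.00 Cr → 0.00 Cr
Workforce Levy: 6.5% × 16830.00 Cr = 1093.95 Cr
Total: 2498.00 Cr + 0.00 Cr + 1093.95 Cr = 3591.95 Cr

3591.95 Cr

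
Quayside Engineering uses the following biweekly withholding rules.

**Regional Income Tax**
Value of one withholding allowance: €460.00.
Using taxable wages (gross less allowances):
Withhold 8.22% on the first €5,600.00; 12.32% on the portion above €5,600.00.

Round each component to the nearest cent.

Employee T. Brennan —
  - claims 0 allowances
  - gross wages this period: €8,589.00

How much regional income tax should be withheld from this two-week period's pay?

Regional Income Tax: taxable = €8,589.00
  €460.32 + 12.32% × (€8,589.00 − €5,600.00) = €460.32 + 12.32% × €2,989.00 = €828.56

€828.56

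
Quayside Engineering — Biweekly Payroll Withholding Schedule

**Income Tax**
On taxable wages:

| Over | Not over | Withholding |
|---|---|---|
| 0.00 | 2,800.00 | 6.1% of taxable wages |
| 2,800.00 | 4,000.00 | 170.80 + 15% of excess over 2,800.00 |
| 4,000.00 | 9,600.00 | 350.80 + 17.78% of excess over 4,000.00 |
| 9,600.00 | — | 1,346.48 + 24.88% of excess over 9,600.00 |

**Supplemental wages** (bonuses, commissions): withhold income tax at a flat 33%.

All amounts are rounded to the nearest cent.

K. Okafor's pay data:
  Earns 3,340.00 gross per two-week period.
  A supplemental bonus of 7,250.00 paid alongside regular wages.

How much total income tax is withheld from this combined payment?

2,644.30

Income Tax: taxable = 3,340.00
  170.80 + 15% × (3,340.00 − 2,800.00) = 170.80 + 15% × 540.00 = 251.80
Supplemental (33% flat on bonus): 33% × 7,250.00 = 2,392.50
Total income tax: 251.80 + 2,392.50 = 2,644.30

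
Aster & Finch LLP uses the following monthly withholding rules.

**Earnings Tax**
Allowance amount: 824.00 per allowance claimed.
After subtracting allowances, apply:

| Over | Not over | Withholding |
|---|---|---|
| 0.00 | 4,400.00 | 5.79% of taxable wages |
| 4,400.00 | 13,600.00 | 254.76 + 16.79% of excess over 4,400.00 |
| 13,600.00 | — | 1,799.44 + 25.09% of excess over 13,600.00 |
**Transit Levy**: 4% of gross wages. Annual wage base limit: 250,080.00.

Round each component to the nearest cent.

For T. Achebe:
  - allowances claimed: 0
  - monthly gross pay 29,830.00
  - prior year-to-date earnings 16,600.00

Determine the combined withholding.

7,064.75

Earnings Tax: taxable = 29,830.00
  1,799.44 + 25.09% × (29,830.00 − 13,600.00) = 1,799.44 + 25.09% × 16,230.00 = 5,871.55
Transit Levy: 4% × 29,830.00 = 1,193.20
Total: 5,871.55 + 1,193.20 = 7,064.75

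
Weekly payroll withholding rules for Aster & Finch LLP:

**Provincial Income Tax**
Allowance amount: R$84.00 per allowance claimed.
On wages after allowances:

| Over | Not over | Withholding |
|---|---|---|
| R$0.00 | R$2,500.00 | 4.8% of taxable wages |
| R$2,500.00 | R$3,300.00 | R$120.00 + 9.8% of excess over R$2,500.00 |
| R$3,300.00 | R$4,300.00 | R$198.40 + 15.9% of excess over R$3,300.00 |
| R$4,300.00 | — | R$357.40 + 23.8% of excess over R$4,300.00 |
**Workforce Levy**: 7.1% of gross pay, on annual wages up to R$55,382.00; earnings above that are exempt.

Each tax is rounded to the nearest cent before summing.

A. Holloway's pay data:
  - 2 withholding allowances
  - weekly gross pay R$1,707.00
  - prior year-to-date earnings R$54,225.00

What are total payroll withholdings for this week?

R$156.02

Provincial Income Tax: taxable = R$1,707.00 − 2×R$84.00 = R$1,539.00
  4.8% × R$1,539.00 = R$73.87
Workforce Levy: cap R$55,382.00 − YTD R$54,225.00 = R$1,157.00 subject; 7.1% × R$1,157.00 = R$82.15
Total: R$73.87 + R$82.15 = R$156.02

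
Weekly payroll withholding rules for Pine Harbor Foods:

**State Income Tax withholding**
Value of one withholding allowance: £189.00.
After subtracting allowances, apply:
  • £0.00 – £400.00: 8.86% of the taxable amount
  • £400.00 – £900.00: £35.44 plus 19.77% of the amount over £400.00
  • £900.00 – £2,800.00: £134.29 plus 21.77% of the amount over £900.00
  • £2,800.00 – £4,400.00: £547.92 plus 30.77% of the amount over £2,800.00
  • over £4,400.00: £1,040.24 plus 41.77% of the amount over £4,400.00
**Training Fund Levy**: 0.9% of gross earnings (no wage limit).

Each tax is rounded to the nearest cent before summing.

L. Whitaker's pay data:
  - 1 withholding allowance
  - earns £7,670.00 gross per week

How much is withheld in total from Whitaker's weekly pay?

State Income Tax: taxable = £7,670.00 − 1×£189.00 = £7,481.00
  £1,040.24 + 41.77% × (£7,481.00 − £4,400.00) = £1,040.24 + 41.77% × £3,081.00 = £2,327.17
Training Fund Levy: 0.9% × £7,670.00 = £69.03
Total: £2,327.17 + £69.03 = £2,396.20

£2,396.20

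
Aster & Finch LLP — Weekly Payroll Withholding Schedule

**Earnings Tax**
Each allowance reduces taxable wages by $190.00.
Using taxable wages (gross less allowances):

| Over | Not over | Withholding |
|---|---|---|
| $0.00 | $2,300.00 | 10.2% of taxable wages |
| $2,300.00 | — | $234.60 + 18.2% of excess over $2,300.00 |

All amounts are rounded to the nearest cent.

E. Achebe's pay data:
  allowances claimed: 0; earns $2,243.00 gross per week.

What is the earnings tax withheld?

$228.79

Earnings Tax: taxable = $2,243.00
  10.2% × $2,243.00 = $228.79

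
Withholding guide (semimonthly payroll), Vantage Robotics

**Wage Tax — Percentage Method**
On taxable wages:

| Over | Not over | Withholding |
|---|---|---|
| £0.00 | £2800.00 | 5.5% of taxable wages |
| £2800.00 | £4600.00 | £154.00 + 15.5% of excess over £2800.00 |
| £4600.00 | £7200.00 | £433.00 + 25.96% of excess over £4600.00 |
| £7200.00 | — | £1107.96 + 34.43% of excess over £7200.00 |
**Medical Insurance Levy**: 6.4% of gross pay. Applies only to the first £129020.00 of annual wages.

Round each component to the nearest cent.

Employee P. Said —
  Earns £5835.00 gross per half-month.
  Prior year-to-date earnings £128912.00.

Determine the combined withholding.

£760.52

Wage Tax: taxable = £5835.00
  £433.00 + 25.96% × (£5835.00 − £4600.00) = £433.00 + 25.96% × £1235.00 = £753.61
Medical Insurance Levy: cap £129020.00 − YTD £128912.00 = £108.00 subject; 6.4% × £108.00 = £6.91
Total: £753.61 + £6.91 = £760.52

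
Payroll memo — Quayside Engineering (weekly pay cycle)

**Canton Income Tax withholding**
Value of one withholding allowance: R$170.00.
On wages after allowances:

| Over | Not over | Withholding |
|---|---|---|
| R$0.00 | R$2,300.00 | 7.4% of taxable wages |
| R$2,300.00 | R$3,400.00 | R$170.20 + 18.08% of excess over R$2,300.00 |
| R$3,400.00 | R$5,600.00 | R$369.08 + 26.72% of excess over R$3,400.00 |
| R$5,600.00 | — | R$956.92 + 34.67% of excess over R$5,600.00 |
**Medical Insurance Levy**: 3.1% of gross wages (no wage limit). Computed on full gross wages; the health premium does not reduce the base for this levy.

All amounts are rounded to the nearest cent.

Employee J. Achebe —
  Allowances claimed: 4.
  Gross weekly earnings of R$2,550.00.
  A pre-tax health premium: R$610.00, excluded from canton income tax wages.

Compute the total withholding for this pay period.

Canton Income Tax: taxable = R$2,550.00 − R$610.00 − 4×R$170.00 = R$1,260.00
  7.4% × R$1,260.00 = R$93.24
Medical Insurance Levy: 3.1% × R$2,550.00 = R$79.05
Total: R$93.24 + R$79.05 = R$172.29

R$172.29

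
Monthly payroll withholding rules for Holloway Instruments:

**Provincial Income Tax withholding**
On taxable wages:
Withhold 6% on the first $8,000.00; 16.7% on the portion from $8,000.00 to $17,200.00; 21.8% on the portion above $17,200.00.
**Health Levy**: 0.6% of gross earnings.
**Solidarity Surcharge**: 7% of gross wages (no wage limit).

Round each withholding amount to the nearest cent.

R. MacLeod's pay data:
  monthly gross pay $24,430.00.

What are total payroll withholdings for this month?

$5,449.22

Provincial Income Tax: taxable = $24,430.00
  $2,016.40 + 21.8% × ($24,430.00 − $17,200.00) = $2,016.40 + 21.8% × $7,230.00 = $3,592.54
Health Levy: 0.6% × $24,430.00 = $146.58
Solidarity Surcharge: 7% × $24,430.00 = $1,710.10
Total: $3,592.54 + $146.58 + $1,710.10 = $5,449.22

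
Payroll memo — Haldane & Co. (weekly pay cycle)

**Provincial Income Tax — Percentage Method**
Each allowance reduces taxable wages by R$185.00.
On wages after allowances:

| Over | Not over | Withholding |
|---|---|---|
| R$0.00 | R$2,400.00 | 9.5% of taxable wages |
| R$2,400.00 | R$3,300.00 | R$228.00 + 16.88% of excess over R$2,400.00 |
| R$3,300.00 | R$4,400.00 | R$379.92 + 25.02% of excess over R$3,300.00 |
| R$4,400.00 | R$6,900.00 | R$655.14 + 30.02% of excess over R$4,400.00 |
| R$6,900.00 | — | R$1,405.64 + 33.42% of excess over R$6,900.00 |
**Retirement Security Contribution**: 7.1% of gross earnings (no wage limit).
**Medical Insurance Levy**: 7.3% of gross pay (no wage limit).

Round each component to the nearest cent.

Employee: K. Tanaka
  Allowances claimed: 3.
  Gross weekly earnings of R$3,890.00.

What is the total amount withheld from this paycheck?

Provincial Income Tax: taxable = R$3,890.00 − 3×R$185.00 = R$3,335.00
  R$379.92 + 25.02% × (R$3,335.00 − R$3,300.00) = R$379.92 + 25.02% × R$35.00 = R$388.68
Retirement Security Contribution: 7.1% × R$3,890.00 = R$276.19
Medical Insurance Levy: 7.3% × R$3,890.00 = R$283.97
Total: R$388.68 + R$276.19 + R$283.97 = R$948.84

R$948.84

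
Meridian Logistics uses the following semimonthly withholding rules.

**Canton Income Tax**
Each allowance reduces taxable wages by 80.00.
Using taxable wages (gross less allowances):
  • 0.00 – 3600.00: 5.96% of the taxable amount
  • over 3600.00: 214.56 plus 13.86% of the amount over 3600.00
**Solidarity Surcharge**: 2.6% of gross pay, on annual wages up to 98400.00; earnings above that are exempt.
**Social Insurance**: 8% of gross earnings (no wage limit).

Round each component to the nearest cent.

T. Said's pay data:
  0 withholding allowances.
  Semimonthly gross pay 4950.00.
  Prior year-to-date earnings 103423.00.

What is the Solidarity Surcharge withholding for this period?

0.00

Solidarity Surcharge: YTD 103423.00 ≥ cap 98400.00 → 0.00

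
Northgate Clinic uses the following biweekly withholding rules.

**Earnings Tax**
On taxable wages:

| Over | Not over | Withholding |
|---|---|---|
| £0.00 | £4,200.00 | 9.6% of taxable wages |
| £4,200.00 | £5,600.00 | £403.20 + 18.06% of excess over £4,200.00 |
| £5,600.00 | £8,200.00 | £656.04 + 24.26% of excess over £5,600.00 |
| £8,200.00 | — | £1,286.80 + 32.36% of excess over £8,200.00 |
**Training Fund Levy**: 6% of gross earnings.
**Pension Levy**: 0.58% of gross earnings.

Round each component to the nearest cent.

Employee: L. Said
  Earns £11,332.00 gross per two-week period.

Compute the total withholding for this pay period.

Earnings Tax: taxable = £11,332.00
  £1,286.80 + 32.36% × (£11,332.00 − £8,200.00) = £1,286.80 + 32.36% × £3,132.00 = £2,300.32
Training Fund Levy: 6% × £11,332.00 = £679.92
Pension Levy: 0.58% × £11,332.00 = £65.73
Total: £2,300.32 + £679.92 + £65.73 = £3,045.97

£3,045.97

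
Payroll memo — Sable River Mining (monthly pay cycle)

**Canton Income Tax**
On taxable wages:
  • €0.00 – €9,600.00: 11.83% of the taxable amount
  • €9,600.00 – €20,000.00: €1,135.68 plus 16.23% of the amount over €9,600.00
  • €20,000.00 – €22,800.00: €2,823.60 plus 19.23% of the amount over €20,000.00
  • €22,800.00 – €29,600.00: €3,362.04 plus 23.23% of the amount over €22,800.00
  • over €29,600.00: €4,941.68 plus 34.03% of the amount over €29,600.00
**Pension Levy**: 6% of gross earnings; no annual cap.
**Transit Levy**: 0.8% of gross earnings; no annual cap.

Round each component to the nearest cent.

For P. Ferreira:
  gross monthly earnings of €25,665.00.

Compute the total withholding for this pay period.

Canton Income Tax: taxable = €25,665.00
  €3,362.04 + 23.23% × (€25,665.00 − €22,800.00) = €3,362.04 + 23.23% × €2,865.00 = €4,027.58
Pension Levy: 6% × €25,665.00 = €1,539.90
Transit Levy: 0.8% × €25,665.00 = €205.32
Total: €4,027.58 + €1,539.90 + €205.32 = €5,772.80

€5,772.80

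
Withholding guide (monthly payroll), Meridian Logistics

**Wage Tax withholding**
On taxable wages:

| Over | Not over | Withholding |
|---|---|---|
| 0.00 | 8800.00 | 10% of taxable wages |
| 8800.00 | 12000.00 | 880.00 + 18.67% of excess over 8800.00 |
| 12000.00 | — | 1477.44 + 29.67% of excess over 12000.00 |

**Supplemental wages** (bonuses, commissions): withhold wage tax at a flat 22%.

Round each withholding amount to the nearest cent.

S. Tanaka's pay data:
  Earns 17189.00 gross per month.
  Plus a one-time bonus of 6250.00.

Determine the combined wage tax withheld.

4392.02

Wage Tax: taxable = 17189.00
  1477.44 + 29.67% × (17189.00 − 12000.00) = 1477.44 + 29.67% × 5189.00 = 3017.02
Supplemental (22% flat on bonus): 22% × 6250.00 = 1375.00
Total wage tax: 3017.02 + 1375.00 = 4392.02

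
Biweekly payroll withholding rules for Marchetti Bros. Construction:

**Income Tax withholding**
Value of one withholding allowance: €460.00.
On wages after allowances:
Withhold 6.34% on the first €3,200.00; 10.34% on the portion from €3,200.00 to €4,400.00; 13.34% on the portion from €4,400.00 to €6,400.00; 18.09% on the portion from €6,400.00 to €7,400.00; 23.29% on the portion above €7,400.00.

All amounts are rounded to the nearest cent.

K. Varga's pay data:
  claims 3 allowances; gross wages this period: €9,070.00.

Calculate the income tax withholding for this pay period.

Income Tax: taxable = €9,070.00 − 3×€460.00 = €7,690.00
  €774.66 + 23.29% × (€7,690.00 − €7,400.00) = €774.66 + 23.29% × €290.00 = €842.20

€842.20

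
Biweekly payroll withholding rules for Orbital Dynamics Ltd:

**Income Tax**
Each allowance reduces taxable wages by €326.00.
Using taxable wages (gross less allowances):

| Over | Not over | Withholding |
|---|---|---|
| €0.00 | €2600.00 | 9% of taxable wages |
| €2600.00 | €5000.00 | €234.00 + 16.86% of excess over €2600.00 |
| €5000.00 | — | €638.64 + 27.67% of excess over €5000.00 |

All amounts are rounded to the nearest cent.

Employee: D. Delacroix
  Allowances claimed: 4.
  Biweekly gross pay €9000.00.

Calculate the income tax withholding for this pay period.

Income Tax: taxable = €9000.00 − 4×€326.00 = €7696.00
  €638.64 + 27.67% × (€7696.00 − €5000.00) = €638.64 + 27.67% × €2696.00 = €1384.62

€1384.62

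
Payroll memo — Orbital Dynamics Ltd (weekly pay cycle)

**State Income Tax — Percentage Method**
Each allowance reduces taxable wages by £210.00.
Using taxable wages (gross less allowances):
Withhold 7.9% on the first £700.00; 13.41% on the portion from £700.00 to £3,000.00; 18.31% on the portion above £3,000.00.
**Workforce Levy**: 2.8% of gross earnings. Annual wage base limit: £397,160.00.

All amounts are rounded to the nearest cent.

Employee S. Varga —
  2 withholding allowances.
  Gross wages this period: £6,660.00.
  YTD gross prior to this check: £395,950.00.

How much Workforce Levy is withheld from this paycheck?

Workforce Levy: cap £397,160.00 − YTD £395,950.00 = £1,210.00 subject; 2.8% × £1,210.00 = £33.88

£33.88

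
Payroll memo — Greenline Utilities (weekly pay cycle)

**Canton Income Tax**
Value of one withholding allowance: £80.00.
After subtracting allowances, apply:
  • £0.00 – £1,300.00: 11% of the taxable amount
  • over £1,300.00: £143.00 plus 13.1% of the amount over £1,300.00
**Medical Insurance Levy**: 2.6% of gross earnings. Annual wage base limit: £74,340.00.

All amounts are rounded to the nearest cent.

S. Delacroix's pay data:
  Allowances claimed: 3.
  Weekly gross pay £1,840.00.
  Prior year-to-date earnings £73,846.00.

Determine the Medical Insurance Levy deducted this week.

Medical Insurance Levy: cap £74,340.00 − YTD £73,846.00 = £494.00 subject; 2.6% × £494.00 = £12.84

£12.84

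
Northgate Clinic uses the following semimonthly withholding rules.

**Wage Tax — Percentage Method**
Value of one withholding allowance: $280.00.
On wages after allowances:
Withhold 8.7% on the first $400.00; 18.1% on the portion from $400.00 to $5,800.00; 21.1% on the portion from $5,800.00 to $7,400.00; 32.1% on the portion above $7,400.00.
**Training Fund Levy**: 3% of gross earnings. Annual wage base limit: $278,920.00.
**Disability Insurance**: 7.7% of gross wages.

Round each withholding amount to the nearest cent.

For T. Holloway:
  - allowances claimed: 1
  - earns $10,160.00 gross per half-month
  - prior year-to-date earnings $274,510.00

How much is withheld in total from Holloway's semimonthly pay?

Wage Tax: taxable = $10,160.00 − 1×$280.00 = $9,880.00
  $1,349.80 + 32.1% × ($9,880.00 − $7,400.00) = $1,349.80 + 32.1% × $2,480.00 = $2,145.88
Training Fund Levy: cap $278,920.00 − YTD $274,510.00 = $4,410.00 subject; 3% × $4,410.00 = $132.30
Disability Insurance: 7.7% × $10,160.00 = $782.32
Total: $2,145.88 + $132.30 + $782.32 = $3,060.50

$3,060.50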